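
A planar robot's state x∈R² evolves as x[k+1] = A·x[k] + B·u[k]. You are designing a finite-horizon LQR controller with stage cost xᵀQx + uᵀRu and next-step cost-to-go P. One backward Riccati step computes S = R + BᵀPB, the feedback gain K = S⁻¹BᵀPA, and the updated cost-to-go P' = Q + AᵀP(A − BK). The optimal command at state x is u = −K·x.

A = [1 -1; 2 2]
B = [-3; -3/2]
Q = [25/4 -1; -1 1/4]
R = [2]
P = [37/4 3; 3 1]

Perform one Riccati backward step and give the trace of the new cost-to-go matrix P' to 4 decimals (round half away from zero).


BᵀP = [-32.2500 -10.5000]
S = R + BᵀPB = [2] + [112.5000] = [114.5000]
BᵀPA = [-53.2500 11.2500]
K = S⁻¹·BᵀPA = [-0.4651 0.0983]
A−BK = [-0.3952 -0.7052; 1.3024 2.1474]
AᵀP(A−BK) = [0.4853 -0.0180; -0.0180 0.1447]
P' = Q + AᵀP(A−BK) = [6.7353 -1.0180; -1.0180 0.3947]
tr(P') = 7.1299

7.1299


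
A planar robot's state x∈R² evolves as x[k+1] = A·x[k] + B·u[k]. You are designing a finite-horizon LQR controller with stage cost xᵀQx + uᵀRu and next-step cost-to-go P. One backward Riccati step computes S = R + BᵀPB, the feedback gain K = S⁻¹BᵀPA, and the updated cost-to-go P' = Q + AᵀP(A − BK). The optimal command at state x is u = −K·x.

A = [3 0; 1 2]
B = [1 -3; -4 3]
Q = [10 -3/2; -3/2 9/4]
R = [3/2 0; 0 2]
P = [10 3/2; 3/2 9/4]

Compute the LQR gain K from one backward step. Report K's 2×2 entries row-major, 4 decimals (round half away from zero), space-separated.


BᵀP = [4.0000 -7.5000; -25.5000 2.2500]
S = R + BᵀPB = [3/2 0; 0 2] + [34.0000 -34.5000; -34.5000 83.2500] = [35.5000 -34.5000; -34.5000 85.2500]
BᵀPA = [4.5000 -15.0000; -74.2500 4.5000]
K = S⁻¹·BᵀPA = [-1.1862 -0.6119; -1.3510 -0.1948]
A−BK = [0.1332 0.0274; 0.3083 0.1370]
AᵀP(A−BK) = [6.2753 1.7866; 1.7866 0.6985]
P' = Q + AᵀP(A−BK) = [16.2753 0.2866; 0.2866 2.9485]
tr(P') = 19.2238

-1.1862 -0.6119 -1.3510 -0.1948


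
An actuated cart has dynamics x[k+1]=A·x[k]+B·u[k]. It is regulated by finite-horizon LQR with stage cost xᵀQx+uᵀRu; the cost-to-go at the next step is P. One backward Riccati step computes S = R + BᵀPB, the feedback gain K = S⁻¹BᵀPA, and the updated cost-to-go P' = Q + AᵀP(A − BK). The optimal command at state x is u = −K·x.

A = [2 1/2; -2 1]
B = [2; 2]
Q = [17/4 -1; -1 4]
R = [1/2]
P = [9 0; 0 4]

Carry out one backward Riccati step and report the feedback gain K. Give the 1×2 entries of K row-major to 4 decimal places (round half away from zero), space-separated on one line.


0.3810 0.3238

BᵀP = [18.0000 8.0000]
S = R + BᵀPB = [1/2] + [52.0000] = [52.5000]
BᵀPA = [20.0000 17.0000]
K = S⁻¹·BᵀPA = [0.3810 0.3238]
A−BK = [1.2381 -0.1476; -2.7619 0.3524]
AᵀP(A−BK) = [44.3810 -5.4762; -5.4762 0.7452]
P' = Q + AᵀP(A−BK) = [48.6310 -6.4762; -6.4762 4.7452]
tr(P') = 53.3762


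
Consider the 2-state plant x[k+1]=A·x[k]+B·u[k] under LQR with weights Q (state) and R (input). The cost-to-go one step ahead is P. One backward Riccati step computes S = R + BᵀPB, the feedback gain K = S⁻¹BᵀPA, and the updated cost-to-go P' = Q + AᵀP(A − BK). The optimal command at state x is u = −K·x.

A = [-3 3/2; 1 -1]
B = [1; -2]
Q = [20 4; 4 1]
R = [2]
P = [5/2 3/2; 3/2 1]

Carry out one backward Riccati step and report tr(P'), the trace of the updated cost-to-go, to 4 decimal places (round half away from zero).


BᵀP = [-0.5000 -0.5000]
S = R + BᵀPB = [2] + [0.5000] = [2.5000]
BᵀPA = [1.0000 -0.2500]
K = S⁻¹·BᵀPA = [0.4000 -0.1000]
A−BK = [-3.4000 1.6000; 1.8000 -1.2000]
AᵀP(A−BK) = [14.1000 -5.4000; -5.4000 2.1000]
P' = Q + AᵀP(A−BK) = [34.1000 -1.4000; -1.4000 3.1000]
tr(P') = 37.2000

37.2000


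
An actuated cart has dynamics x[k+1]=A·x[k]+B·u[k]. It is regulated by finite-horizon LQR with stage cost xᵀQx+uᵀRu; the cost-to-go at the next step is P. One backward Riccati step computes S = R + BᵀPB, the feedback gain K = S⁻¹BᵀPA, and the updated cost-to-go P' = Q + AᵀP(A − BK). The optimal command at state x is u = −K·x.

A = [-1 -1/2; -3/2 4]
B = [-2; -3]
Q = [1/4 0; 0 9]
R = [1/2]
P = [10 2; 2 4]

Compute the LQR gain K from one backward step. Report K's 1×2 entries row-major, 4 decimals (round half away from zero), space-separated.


BᵀP = [-26.0000 -16.0000]
S = R + BᵀPB = [1/2] + [100.0000] = [100.5000]
BᵀPA = [50.0000 -51.0000]
K = S⁻¹·BᵀPA = [0.4975 -0.5075]
A−BK = [-0.0050 -1.5149; -0.0075 2.4776]
AᵀP(A−BK) = [0.1244 -0.1269; -0.1269 32.6194]
P' = Q + AᵀP(A−BK) = [0.3744 -0.1269; -0.1269 41.6194]
tr(P') = 41.9938

0.4975 -0.5075


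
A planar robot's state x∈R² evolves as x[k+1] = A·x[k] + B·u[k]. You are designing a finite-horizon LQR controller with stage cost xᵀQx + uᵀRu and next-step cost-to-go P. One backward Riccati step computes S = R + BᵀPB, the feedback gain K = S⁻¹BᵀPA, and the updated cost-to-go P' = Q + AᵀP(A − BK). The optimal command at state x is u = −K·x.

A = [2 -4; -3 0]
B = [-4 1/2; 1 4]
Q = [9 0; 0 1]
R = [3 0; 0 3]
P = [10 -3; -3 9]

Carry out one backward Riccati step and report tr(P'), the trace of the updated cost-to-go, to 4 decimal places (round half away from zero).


14.9983

BᵀP = [-43.0000 21.0000; -7.0000 34.5000]
S = R + BᵀPB = [3 0; 0 3] + [193.0000 62.5000; 62.5000 134.5000] = [196.0000 62.5000; 62.5000 137.5000]
BᵀPA = [-149.0000 172.0000; -117.5000 28.0000]
K = S⁻¹·BᵀPA = [-0.5704 0.9504; -0.5953 -0.2283]
A−BK = [0.0161 -0.0844; -0.0485 -0.0370]
AᵀP(A−BK) = [2.0675 -1.2264; -1.2264 2.9308]
P' = Q + AᵀP(A−BK) = [11.0675 -1.2264; -1.2264 3.9308]
tr(P') = 14.9983


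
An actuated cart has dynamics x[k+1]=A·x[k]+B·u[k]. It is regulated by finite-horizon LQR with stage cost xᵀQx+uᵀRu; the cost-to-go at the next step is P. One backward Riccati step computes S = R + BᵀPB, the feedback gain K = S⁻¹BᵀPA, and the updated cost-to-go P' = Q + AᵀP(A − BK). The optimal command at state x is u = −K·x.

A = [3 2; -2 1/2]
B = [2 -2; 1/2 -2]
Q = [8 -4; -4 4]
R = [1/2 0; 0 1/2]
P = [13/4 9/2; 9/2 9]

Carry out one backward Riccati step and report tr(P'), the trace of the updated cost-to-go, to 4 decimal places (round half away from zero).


16.6771

BᵀP = [8.7500 13.5000; -15.5000 -27.0000]
S = R + BᵀPB = [1/2 0; 0 1/2] + [24.2500 -44.5000; -44.5000 85.0000] = [24.7500 -44.5000; -44.5000 85.5000]
BᵀPA = [-0.7500 24.2500; 7.5000 -44.5000]
K = S⁻¹·BᵀPA = [1.9844 0.6854; 1.1205 -0.1638]
A−BK = [1.2723 0.3017; -0.7511 -0.1702]
AᵀP(A−BK) = [4.3344 0.9922; 0.9922 0.3427]
P' = Q + AᵀP(A−BK) = [12.3344 -3.0078; -3.0078 4.3427]
tr(P') = 16.6771


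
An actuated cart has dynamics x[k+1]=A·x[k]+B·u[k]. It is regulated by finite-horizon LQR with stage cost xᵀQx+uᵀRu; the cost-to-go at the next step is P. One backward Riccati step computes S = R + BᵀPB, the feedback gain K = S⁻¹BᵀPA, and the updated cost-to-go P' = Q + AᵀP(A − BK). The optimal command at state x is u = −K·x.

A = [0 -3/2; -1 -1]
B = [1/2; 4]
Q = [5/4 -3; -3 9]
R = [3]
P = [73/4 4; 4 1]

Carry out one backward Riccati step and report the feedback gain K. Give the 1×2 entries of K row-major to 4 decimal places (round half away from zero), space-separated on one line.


-0.1517 -1.1043

BᵀP = [25.1250 6.0000]
S = R + BᵀPB = [3] + [36.5625] = [39.5625]
BᵀPA = [-6.0000 -43.6875]
K = S⁻¹·BᵀPA = [-0.1517 -1.1043]
A−BK = [0.0758 -0.9479; -0.3934 3.4171]
AᵀP(A−BK) = [0.0900 0.3744; 0.3744 5.8199]
P' = Q + AᵀP(A−BK) = [1.3400 -2.6256; -2.6256 14.8199]
tr(P') = 16.1600


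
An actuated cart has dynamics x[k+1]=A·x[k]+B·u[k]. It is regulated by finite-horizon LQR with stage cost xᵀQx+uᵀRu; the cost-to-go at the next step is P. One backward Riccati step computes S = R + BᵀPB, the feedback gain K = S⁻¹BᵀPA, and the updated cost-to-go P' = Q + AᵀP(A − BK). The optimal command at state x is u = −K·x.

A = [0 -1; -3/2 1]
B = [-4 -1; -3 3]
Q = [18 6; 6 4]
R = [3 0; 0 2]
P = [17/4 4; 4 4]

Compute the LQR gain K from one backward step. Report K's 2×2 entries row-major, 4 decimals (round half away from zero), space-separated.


BᵀP = [-29.0000 -28.0000; 7.7500 8.0000]
S = R + BᵀPB = [3 0; 0 2] + [200.0000 -55.0000; -55.0000 16.2500] = [203.0000 -55.0000; -55.0000 18.2500]
BᵀPA = [42.0000 1.0000; -12.0000 0.2500]
K = S⁻¹·BᵀPA = [0.1567 0.0471; -0.1854 0.1556]
A−BK = [0.4413 -0.6561; -0.4739 0.6745]
AᵀP(A−BK) = [0.1953 -0.1103; -0.1103 0.1640]
P' = Q + AᵀP(A−BK) = [18.1953 5.8897; 5.8897 4.1640]
tr(P') = 22.3593

0.1567 0.0471 -0.1854 0.1556


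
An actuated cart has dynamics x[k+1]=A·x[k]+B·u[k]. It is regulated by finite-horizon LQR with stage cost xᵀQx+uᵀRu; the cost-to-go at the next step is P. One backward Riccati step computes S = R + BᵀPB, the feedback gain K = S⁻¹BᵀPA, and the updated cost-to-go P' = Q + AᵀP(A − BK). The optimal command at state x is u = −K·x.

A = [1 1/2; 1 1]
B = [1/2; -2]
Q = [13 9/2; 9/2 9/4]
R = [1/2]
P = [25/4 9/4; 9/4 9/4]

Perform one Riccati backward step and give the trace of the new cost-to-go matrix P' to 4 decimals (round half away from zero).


BᵀP = [-1.3750 -3.3750]
S = R + BᵀPB = [1/2] + [6.0625] = [6.5625]
BᵀPA = [-4.7500 -4.0625]
K = S⁻¹·BᵀPA = [-0.7238 -0.6190]
A−BK = [1.3619 0.8095; -0.4476 -0.2381]
AᵀP(A−BK) = [9.5619 5.8095; 5.8095 3.5476]
P' = Q + AᵀP(A−BK) = [22.5619 10.3095; 10.3095 5.7976]
tr(P') = 28.3595

28.3595


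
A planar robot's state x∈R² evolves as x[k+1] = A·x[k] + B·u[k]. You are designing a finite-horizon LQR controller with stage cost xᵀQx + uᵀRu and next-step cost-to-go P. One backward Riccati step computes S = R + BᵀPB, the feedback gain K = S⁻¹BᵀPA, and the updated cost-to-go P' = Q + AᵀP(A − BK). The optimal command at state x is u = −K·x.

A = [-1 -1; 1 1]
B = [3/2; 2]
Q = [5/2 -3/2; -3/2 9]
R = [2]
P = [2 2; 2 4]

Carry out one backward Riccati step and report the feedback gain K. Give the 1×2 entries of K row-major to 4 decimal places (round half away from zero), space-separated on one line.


0.1159 0.1159

BᵀP = [7.0000 11.0000]
S = R + BᵀPB = [2] + [32.5000] = [34.5000]
BᵀPA = [4.0000 4.0000]
K = S⁻¹·BᵀPA = [0.1159 0.1159]
A−BK = [-1.1739 -1.1739; 0.7681 0.7681]
AᵀP(A−BK) = [1.5362 1.5362; 1.5362 1.5362]
P' = Q + AᵀP(A−BK) = [4.0362 0.0362; 0.0362 10.5362]
tr(P') = 14.5725


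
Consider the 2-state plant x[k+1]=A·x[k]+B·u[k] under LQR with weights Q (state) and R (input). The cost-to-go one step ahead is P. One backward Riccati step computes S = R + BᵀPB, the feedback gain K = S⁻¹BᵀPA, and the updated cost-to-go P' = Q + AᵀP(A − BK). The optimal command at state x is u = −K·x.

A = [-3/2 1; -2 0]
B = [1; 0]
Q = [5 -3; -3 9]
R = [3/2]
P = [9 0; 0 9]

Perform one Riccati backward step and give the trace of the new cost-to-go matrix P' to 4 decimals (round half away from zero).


BᵀP = [9.0000 0.0000]
S = R + BᵀPB = [3/2] + [9.0000] = [10.5000]
BᵀPA = [-13.5000 9.0000]
K = S⁻¹·BᵀPA = [-1.2857 0.8571]
A−BK = [-0.2143 0.1429; -2.0000 0.0000]
AᵀP(A−BK) = [38.8929 -1.9286; -1.9286 1.2857]
P' = Q + AᵀP(A−BK) = [43.8929 -4.9286; -4.9286 10.2857]
tr(P') = 54.1786

54.1786


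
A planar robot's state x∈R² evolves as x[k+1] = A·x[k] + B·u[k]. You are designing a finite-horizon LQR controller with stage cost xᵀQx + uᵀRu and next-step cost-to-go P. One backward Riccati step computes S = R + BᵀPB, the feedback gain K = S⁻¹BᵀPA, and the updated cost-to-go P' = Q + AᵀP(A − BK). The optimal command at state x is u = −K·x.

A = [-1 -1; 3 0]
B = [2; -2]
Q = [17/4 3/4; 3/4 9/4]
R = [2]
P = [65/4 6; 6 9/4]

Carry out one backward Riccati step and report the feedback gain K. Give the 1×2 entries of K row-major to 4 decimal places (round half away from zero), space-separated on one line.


0.0714 -0.7321

BᵀP = [20.5000 7.5000]
S = R + BᵀPB = [2] + [26.0000] = [28.0000]
BᵀPA = [2.0000 -20.5000]
K = S⁻¹·BᵀPA = [0.0714 -0.7321]
A−BK = [-1.1429 0.4643; 3.1429 -1.4643]
AᵀP(A−BK) = [0.3571 -0.2857; -0.2857 1.2411]
P' = Q + AᵀP(A−BK) = [4.6071 0.4643; 0.4643 3.4911]
tr(P') = 8.0982


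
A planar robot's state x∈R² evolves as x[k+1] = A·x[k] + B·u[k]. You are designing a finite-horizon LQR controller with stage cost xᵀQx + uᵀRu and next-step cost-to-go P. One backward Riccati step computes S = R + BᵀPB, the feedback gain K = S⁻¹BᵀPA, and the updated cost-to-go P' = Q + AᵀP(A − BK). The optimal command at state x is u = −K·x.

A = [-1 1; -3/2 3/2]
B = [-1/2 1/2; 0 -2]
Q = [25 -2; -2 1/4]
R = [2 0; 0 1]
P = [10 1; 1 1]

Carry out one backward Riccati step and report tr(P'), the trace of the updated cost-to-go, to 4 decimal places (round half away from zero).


BᵀP = [-5.0000 -0.5000; 3.0000 -1.5000]
S = R + BᵀPB = [2 0; 0 1] + [2.5000 -1.5000; -1.5000 4.5000] = [4.5000 -1.5000; -1.5000 5.5000]
BᵀPA = [5.7500 -5.7500; -0.7500 0.7500]
K = S⁻¹·BᵀPA = [1.3556 -1.3556; 0.2333 -0.2333]
A−BK = [-0.4389 0.4389; -1.0333 1.0333]
AᵀP(A−BK) = [7.6306 -7.6306; -7.6306 7.6306]
P' = Q + AᵀP(A−BK) = [32.6306 -9.6306; -9.6306 7.8806]
tr(P') = 40.5111

40.5111


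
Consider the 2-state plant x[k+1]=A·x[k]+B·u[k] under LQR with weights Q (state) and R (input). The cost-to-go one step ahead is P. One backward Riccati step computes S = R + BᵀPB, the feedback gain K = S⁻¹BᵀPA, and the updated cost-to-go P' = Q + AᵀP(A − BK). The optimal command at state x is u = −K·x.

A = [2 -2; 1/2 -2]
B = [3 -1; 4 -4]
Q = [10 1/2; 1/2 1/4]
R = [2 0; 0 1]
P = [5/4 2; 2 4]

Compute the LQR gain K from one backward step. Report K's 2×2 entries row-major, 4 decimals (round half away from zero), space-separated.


0.2687 -0.3284 -0.0085 0.2644

BᵀP = [11.7500 22.0000; -9.2500 -18.0000]
S = R + BᵀPB = [2 0; 0 1] + [123.2500 -99.7500; -99.7500 81.2500] = [125.2500 -99.7500; -99.7500 82.2500]
BᵀPA = [34.5000 -67.5000; -27.5000 54.5000]
K = S⁻¹·BᵀPA = [0.2687 -0.3284; -0.0085 0.2644]
A−BK = [1.1855 -0.7505; -0.6087 0.3710]
AᵀP(A−BK) = [0.4968 -0.4009; -0.4009 0.4264]
P' = Q + AᵀP(A−BK) = [10.4968 0.0991; 0.0991 0.6764]
tr(P') = 11.1732


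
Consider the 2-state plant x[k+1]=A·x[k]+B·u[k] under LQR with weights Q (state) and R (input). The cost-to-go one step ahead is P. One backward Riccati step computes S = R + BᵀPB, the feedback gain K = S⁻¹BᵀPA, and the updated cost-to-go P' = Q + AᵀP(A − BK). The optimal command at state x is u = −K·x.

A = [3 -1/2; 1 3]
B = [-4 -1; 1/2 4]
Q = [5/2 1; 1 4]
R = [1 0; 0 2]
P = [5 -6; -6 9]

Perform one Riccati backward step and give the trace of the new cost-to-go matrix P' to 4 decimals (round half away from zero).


8.3635

BᵀP = [-23.0000 28.5000; -29.0000 42.0000]
S = R + BᵀPB = [1 0; 0 2] + [106.2500 137.0000; 137.0000 197.0000] = [107.2500 137.0000; 137.0000 199.0000]
BᵀPA = [-40.5000 97.0000; -45.0000 140.5000]
K = S⁻¹·BᵀPA = [-0.7361 0.0212; 0.2806 0.6915]
A−BK = [0.3363 0.2762; 0.2456 0.2236]
AᵀP(A−BK) = [0.8165 0.4729; 0.4729 1.0470]
P' = Q + AᵀP(A−BK) = [3.3165 1.4729; 1.4729 5.0470]
tr(P') = 8.3635


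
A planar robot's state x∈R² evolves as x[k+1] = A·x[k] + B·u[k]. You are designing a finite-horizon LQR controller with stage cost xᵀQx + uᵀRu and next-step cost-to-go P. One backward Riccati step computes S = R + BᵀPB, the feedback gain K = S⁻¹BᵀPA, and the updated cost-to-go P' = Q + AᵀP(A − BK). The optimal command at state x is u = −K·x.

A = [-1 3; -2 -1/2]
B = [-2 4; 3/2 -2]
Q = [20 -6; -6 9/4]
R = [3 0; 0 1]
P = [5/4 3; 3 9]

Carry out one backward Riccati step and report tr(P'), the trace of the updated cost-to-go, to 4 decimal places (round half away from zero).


BᵀP = [2.0000 7.5000; -1.0000 -6.0000]
S = R + BᵀPB = [3 0; 0 1] + [7.2500 -7.0000; -7.0000 8.0000] = [10.2500 -7.0000; -7.0000 9.0000]
BᵀPA = [-17.0000 2.2500; 13.0000 0.0000]
K = S⁻¹·BᵀPA = [-1.4335 0.4682; 0.3295 0.3642]
A−BK = [-5.1850 2.4798; 0.8092 -0.4740]
AᵀP(A−BK) = [20.5968 -8.0246; -8.0246 3.4465]
P' = Q + AᵀP(A−BK) = [40.5968 -14.0246; -14.0246 5.6965]
tr(P') = 46.2934

46.2934


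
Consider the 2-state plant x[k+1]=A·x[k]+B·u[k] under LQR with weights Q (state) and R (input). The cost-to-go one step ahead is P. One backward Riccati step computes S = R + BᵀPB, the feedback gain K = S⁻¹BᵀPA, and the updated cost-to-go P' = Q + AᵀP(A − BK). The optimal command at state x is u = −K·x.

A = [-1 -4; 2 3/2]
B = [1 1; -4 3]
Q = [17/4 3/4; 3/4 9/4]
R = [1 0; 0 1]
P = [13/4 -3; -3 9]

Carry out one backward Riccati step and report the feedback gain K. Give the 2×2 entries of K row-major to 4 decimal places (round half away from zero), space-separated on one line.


-0.6516 -1.6519 -0.1867 -1.6221

BᵀP = [15.2500 -39.0000; -5.7500 24.0000]
S = R + BᵀPB = [1 0; 0 1] + [171.2500 -101.7500; -101.7500 66.2500] = [172.2500 -101.7500; -101.7500 67.2500]
BᵀPA = [-93.2500 -119.5000; 53.7500 59.0000]
K = S⁻¹·BᵀPA = [-0.6516 -1.6519; -0.1867 -1.6221]
A−BK = [-0.1617 -0.7260; -0.0465 -0.2415]
AᵀP(A−BK) = [0.5188 1.6434; 1.6434 6.5459]
P' = Q + AᵀP(A−BK) = [4.7688 2.3934; 2.3934 8.7959]
tr(P') = 13.5647


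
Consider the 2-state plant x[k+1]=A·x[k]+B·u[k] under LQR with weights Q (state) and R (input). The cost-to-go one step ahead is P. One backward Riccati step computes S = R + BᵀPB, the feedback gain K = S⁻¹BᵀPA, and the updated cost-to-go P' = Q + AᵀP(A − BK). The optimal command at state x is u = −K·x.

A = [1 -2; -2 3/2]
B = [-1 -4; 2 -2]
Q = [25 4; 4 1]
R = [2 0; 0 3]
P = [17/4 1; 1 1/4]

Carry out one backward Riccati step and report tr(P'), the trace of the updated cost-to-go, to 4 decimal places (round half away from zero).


26.5540

BᵀP = [-2.2500 -0.5000; -19.0000 -4.5000]
S = R + BᵀPB = [2 0; 0 3] + [1.2500 10.0000; 10.0000 85.0000] = [3.2500 10.0000; 10.0000 88.0000]
BᵀPA = [-1.2500 3.7500; -10.0000 31.2500]
K = S⁻¹·BᵀPA = [-0.0538 0.0941; -0.1075 0.3444]
A−BK = [0.5161 -0.5282; -2.1075 2.0007]
AᵀP(A−BK) = [0.1075 -0.1882; -0.1882 0.4465]
P' = Q + AᵀP(A−BK) = [25.1075 3.8118; 3.8118 1.4465]
tr(P') = 26.5540


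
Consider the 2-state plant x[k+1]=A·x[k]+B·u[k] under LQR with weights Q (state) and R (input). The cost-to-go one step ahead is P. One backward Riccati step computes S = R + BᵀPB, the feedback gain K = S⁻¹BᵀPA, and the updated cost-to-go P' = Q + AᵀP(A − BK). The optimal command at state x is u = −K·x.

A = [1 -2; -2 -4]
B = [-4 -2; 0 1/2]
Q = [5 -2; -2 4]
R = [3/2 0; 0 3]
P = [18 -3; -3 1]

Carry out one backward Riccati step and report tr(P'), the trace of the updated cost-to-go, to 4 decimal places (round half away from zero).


BᵀP = [-72.0000 12.0000; -37.5000 6.5000]
S = R + BᵀPB = [3/2 0; 0 3] + [288.0000 150.0000; 150.0000 78.2500] = [289.5000 150.0000; 150.0000 81.2500]
BᵀPA = [-96.0000 96.0000; -50.5000 49.0000]
K = S⁻¹·BᵀPA = [-0.2202 0.4404; -0.2150 -0.2099]
A−BK = [-0.3108 -0.6583; -1.8925 -3.8950]
AᵀP(A−BK) = [2.0026 3.6749; 3.6749 8.0103]
P' = Q + AᵀP(A−BK) = [7.0026 1.6749; 1.6749 12.0103]
tr(P') = 19.0128

19.0128


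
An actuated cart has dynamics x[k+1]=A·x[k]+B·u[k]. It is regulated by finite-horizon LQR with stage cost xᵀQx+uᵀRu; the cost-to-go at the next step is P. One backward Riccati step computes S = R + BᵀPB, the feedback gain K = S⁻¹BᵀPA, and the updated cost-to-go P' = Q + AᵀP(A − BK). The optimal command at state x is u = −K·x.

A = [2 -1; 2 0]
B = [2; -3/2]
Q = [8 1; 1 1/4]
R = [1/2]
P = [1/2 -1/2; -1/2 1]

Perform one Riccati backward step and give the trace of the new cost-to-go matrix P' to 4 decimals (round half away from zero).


10.0645

BᵀP = [1.7500 -2.5000]
S = R + BᵀPB = [1/2] + [7.2500] = [7.7500]
BᵀPA = [-1.5000 -1.7500]
K = S⁻¹·BᵀPA = [-0.1935 -0.2258]
A−BK = [2.3871 -0.5484; 1.7097 -0.3387]
AᵀP(A−BK) = [1.7097 -0.3387; -0.3387 0.1048]
P' = Q + AᵀP(A−BK) = [9.7097 0.6613; 0.6613 0.3548]
tr(P') = 10.0645


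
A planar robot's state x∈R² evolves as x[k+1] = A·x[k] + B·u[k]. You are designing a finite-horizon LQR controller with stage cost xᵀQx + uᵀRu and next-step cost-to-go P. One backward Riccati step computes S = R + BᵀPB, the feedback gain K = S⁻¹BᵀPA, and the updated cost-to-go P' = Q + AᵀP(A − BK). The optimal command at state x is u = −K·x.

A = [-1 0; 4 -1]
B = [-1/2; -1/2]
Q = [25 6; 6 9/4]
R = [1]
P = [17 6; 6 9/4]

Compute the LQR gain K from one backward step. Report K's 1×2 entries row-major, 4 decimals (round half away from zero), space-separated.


-0.5674 0.4681

BᵀP = [-11.5000 -4.1250]
S = R + BᵀPB = [1] + [7.8125] = [8.8125]
BᵀPA = [-5.0000 4.1250]
K = S⁻¹·BᵀPA = [-0.5674 0.4681]
A−BK = [-1.2837 0.2340; 3.7163 -0.7660]
AᵀP(A−BK) = [2.1631 -0.6596; -0.6596 0.3191]
P' = Q + AᵀP(A−BK) = [27.1631 5.3404; 5.3404 2.5691]
tr(P') = 29.7323


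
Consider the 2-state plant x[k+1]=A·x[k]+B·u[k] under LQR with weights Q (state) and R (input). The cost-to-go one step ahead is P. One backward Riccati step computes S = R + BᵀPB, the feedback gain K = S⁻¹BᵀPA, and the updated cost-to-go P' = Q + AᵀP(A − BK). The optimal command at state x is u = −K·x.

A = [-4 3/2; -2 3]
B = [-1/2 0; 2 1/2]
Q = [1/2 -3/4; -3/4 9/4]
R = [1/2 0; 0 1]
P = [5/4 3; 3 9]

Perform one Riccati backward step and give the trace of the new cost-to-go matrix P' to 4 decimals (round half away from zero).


BᵀP = [5.3750 16.5000; 1.5000 4.5000]
S = R + BᵀPB = [1/2 0; 0 1] + [30.3125 8.2500; 8.2500 2.2500] = [30.8125 8.2500; 8.2500 3.2500]
BᵀPA = [-54.5000 57.5625; -15.0000 15.7500]
K = S⁻¹·BᵀPA = [-1.6639 1.7813; -0.3916 0.3244]
A−BK = [-4.8320 2.3906; 1.5236 -0.7248]
AᵀP(A−BK) = [7.4428 -4.5533; -4.5533 3.1673]
P' = Q + AᵀP(A−BK) = [7.9428 -5.3033; -5.3033 5.4173]
tr(P') = 13.3601

13.3601


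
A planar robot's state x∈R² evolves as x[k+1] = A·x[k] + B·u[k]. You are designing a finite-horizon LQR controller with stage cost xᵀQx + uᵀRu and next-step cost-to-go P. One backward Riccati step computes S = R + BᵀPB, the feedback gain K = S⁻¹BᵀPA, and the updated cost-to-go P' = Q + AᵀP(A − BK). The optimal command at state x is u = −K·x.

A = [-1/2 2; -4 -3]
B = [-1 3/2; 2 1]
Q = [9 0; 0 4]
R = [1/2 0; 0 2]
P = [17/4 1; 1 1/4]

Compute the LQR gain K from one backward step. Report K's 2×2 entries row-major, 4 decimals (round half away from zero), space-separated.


0.4470 -0.6991 -0.6046 0.4585

BᵀP = [-2.2500 -0.5000; 7.3750 1.7500]
S = R + BᵀPB = [1/2 0; 0 2] + [1.2500 -3.8750; -3.8750 12.8125] = [1.7500 -3.8750; -3.8750 14.8125]
BᵀPA = [3.1250 -3.0000; -10.6875 9.5000]
K = S⁻¹·BᵀPA = [0.4470 -0.6991; -0.6046 0.4585]
A−BK = [0.8539 0.6132; -4.2894 -2.0602]
AᵀP(A−BK) = [1.2042 -0.6655; -0.6655 0.7973]
P' = Q + AᵀP(A−BK) = [10.2042 -0.6655; -0.6655 4.7973]
tr(P') = 15.0014


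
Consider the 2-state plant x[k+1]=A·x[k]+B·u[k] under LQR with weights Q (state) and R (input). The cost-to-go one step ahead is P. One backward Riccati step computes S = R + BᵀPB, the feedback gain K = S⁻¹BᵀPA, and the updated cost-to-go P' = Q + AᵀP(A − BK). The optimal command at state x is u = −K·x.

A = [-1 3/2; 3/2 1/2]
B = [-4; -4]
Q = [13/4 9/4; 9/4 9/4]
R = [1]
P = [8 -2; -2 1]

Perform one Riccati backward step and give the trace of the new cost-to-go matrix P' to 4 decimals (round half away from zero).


11.6173

BᵀP = [-24.0000 4.0000]
S = R + BᵀPB = [1] + [80.0000] = [81.0000]
BᵀPA = [30.0000 -34.0000]
K = S⁻¹·BᵀPA = [0.3704 -0.4198]
A−BK = [0.4815 -0.1790; 2.9815 -1.1790]
AᵀP(A−BK) = [5.1389 -2.1574; -2.1574 0.9784]
P' = Q + AᵀP(A−BK) = [8.3889 0.0926; 0.0926 3.2284]
tr(P') = 11.6173


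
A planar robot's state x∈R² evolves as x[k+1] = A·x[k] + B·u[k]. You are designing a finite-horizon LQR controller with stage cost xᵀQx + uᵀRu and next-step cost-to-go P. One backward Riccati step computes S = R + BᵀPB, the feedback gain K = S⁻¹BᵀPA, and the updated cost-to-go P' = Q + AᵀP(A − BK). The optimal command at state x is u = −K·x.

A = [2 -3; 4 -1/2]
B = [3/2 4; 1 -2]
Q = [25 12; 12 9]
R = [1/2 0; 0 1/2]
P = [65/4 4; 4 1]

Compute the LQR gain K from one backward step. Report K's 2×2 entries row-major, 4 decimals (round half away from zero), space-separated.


0.5636 -0.4248 0.5682 -0.6770

BᵀP = [28.3750 7.0000; 57.0000 14.0000]
S = R + BᵀPB = [1/2 0; 0 1/2] + [49.5625 99.5000; 99.5000 200.0000] = [50.0625 99.5000; 99.5000 200.5000]
BᵀPA = [84.7500 -88.6250; 170.0000 -178.0000]
K = S⁻¹·BᵀPA = [0.5636 -0.4248; 0.5682 -0.6770]
A−BK = [-1.1181 0.3451; 4.5727 -1.4292]
AᵀP(A−BK) = [0.6428 -0.4134; -0.4134 0.3515]
P' = Q + AᵀP(A−BK) = [25.6428 11.5866; 11.5866 9.3515]
tr(P') = 34.9944


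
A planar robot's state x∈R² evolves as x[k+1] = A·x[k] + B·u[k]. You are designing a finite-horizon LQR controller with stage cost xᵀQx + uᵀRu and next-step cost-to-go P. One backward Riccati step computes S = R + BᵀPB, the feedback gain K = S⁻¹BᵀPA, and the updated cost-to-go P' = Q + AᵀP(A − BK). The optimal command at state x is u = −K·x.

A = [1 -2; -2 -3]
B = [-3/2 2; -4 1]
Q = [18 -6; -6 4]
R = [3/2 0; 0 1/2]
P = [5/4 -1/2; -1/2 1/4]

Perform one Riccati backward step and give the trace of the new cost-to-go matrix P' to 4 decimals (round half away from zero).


23.1396

BᵀP = [0.1250 -0.2500; 2.0000 -0.7500]
S = R + BᵀPB = [3/2 0; 0 1/2] + [0.8125 0.0000; 0.0000 3.2500] = [2.3125 0.0000; 0.0000 3.7500]
BᵀPA = [0.6250 0.5000; 3.5000 -1.7500]
K = S⁻¹·BᵀPA = [0.2703 0.2162; 0.9333 -0.4667]
A−BK = [-0.4613 -0.7423; -1.8523 -1.6685]
AᵀP(A−BK) = [0.8144 -0.0018; -0.0018 0.3252]
P' = Q + AᵀP(A−BK) = [18.8144 -6.0018; -6.0018 4.3252]
tr(P') = 23.1396


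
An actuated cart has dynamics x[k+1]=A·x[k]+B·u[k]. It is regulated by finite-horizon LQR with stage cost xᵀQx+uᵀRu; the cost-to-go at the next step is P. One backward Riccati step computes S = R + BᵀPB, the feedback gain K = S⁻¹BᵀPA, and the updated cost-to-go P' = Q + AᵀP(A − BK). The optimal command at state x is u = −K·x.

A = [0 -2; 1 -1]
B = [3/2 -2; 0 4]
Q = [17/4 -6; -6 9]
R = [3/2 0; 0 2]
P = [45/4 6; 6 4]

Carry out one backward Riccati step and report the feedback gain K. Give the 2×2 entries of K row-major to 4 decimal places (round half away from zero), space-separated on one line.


BᵀP = [16.8750 9.0000; 1.5000 4.0000]
S = R + BᵀPB = [3/2 0; 0 2] + [25.3125 2.2500; 2.2500 13.0000] = [26.8125 2.2500; 2.2500 15.0000]
BᵀPA = [9.0000 -42.7500; 4.0000 -7.0000]
K = S⁻¹·BᵀPA = [0.3173 -1.5751; 0.2191 -0.2304]
A−BK = [-0.0378 -0.0982; 0.1237 -0.0784]
AᵀP(A−BK) = [0.2682 -0.9027; -0.9027 4.0529]
P' = Q + AᵀP(A−BK) = [4.5182 -6.9027; -6.9027 13.0529]
tr(P') = 17.5711

0.3173 -1.5751 0.2191 -0.2304


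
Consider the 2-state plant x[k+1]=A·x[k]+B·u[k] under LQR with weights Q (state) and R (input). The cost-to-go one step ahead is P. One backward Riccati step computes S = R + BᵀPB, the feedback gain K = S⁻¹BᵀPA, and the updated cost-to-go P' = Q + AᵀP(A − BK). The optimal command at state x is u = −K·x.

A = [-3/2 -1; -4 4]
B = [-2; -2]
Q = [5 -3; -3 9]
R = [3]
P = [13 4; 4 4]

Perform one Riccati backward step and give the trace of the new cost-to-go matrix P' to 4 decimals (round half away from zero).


63.1141

BᵀP = [-34.0000 -16.0000]
S = R + BᵀPB = [3] + [100.0000] = [103.0000]
BᵀPA = [115.0000 -30.0000]
K = S⁻¹·BᵀPA = [1.1165 -0.2913]
A−BK = [0.7330 -1.5825; -1.7670 3.4175]
AᵀP(A−BK) = [12.8519 -19.0049; -19.0049 36.2621]
P' = Q + AᵀP(A−BK) = [17.8519 -22.0049; -22.0049 45.2621]
tr(P') = 63.1141


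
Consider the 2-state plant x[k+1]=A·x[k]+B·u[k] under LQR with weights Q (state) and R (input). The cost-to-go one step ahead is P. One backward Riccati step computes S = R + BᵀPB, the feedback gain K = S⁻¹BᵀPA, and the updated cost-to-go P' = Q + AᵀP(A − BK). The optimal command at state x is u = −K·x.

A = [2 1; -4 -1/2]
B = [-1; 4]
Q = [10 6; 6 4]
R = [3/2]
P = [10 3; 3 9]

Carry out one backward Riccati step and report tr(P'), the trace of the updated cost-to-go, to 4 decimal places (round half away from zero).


BᵀP = [2.0000 33.0000]
S = R + BᵀPB = [3/2] + [130.0000] = [131.5000]
BᵀPA = [-128.0000 -14.5000]
K = S⁻¹·BᵀPA = [-0.9734 -0.1103]
A−BK = [1.0266 0.8897; -0.1065 -0.0589]
AᵀP(A−BK) = [11.4068 8.8859; 8.8859 7.6511]
P' = Q + AᵀP(A−BK) = [21.4068 14.8859; 14.8859 11.6511]
tr(P') = 33.0580

33.0580


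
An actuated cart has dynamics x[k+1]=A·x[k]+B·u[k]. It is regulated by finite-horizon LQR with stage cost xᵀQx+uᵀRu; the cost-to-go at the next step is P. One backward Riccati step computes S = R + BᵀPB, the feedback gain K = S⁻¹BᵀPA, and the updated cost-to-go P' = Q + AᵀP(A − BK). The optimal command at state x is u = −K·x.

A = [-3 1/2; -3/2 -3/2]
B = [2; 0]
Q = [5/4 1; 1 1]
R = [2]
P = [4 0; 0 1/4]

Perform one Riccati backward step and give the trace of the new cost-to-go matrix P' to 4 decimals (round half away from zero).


BᵀP = [8.0000 0.0000]
S = R + BᵀPB = [2] + [16.0000] = [18.0000]
BᵀPA = [-24.0000 4.0000]
K = S⁻¹·BᵀPA = [-1.3333 0.2222]
A−BK = [-0.3333 0.0556; -1.5000 -1.5000]
AᵀP(A−BK) = [4.5625 -0.1042; -0.1042 0.6736]
P' = Q + AᵀP(A−BK) = [5.8125 0.8958; 0.8958 1.6736]
tr(P') = 7.4861

7.4861


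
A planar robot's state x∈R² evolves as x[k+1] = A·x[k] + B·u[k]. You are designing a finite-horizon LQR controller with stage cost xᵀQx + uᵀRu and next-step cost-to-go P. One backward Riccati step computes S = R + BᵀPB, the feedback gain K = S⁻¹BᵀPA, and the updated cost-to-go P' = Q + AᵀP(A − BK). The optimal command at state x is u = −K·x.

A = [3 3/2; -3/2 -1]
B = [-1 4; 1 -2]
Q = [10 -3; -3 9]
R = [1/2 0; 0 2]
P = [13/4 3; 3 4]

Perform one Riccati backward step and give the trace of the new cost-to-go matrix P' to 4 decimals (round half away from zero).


BᵀP = [-0.2500 1.0000; 7.0000 4.0000]
S = R + BᵀPB = [1/2 0; 0 2] + [1.2500 -3.0000; -3.0000 20.0000] = [1.7500 -3.0000; -3.0000 22.0000]
BᵀPA = [-2.2500 -1.3750; 15.0000 6.5000]
K = S⁻¹·BᵀPA = [-0.1525 -0.3644; 0.6610 0.2458]
A−BK = [0.2034 0.1525; -0.0254 -0.1441]
AᵀP(A−BK) = [0.9915 0.3686; 0.3686 0.2140]
P' = Q + AᵀP(A−BK) = [10.9915 -2.6314; -2.6314 9.2140]
tr(P') = 20.2055

20.2055


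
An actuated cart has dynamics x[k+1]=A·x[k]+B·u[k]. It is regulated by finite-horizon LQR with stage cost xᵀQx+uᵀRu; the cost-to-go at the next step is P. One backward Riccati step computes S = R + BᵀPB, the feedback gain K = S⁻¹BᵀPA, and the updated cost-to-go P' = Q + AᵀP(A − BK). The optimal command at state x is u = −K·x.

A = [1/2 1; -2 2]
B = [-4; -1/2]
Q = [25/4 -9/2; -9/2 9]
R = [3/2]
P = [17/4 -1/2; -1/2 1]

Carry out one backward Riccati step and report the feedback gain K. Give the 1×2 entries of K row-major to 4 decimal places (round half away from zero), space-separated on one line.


-0.1679 -0.2030

BᵀP = [-16.7500 1.5000]
S = R + BᵀPB = [3/2] + [66.2500] = [67.7500]
BᵀPA = [-11.3750 -13.7500]
K = S⁻¹·BᵀPA = [-0.1679 -0.2030]
A−BK = [-0.1716 0.1882; -2.0839 1.8985]
AᵀP(A−BK) = [4.1527 -3.6836; -3.6836 3.4594]
P' = Q + AᵀP(A−BK) = [10.4027 -8.1836; -8.1836 12.4594]
tr(P') = 22.8621


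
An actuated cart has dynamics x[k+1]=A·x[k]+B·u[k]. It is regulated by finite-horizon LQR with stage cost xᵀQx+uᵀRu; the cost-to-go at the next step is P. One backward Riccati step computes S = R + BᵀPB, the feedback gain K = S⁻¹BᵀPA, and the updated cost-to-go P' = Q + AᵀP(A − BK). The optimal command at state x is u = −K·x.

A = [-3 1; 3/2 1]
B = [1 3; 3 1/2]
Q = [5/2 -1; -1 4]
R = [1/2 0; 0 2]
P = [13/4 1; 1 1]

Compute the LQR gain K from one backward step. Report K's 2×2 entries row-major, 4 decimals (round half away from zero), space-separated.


BᵀP = [6.2500 4.0000; 10.2500 3.5000]
S = R + BᵀPB = [1/2 0; 0 2] + [18.2500 20.7500; 20.7500 32.5000] = [18.7500 20.7500; 20.7500 34.5000]
BᵀPA = [-12.7500 10.2500; -25.5000 13.7500]
K = S⁻¹·BᵀPA = [0.4126 0.3158; -0.9873 0.2086]
A−BK = [-0.4507 0.0584; 0.7559 -0.0517]
AᵀP(A−BK) = [2.5848 -0.4039; -0.4039 0.1446]
P' = Q + AᵀP(A−BK) = [5.0848 -1.4039; -1.4039 4.1446]
tr(P') = 9.2294

0.4126 0.3158 -0.9873 0.2086


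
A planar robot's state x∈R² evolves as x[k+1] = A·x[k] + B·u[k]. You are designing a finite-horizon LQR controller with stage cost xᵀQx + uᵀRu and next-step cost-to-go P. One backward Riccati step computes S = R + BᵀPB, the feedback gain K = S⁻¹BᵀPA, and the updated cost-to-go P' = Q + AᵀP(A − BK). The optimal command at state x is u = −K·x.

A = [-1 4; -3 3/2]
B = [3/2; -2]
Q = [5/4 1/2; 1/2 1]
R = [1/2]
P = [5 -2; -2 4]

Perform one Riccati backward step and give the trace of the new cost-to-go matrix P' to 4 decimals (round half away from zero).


62.7280

BᵀP = [11.5000 -11.0000]
S = R + BᵀPB = [1/2] + [39.2500] = [39.7500]
BᵀPA = [21.5000 29.5000]
K = S⁻¹·BᵀPA = [0.5409 0.7421]
A−BK = [-1.8113 2.8868; -1.9182 2.9843]
AᵀP(A−BK) = [17.3711 -26.9560; -26.9560 43.1069]
P' = Q + AᵀP(A−BK) = [18.6211 -26.4560; -26.4560 44.1069]
tr(P') = 62.7280


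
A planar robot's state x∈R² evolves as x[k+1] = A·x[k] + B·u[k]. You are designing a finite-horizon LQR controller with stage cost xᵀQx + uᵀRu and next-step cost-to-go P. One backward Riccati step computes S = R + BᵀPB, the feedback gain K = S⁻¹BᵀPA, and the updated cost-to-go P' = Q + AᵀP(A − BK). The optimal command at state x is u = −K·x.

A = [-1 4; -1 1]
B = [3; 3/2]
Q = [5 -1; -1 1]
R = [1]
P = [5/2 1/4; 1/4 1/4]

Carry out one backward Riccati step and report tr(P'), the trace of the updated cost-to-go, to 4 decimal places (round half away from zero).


7.9697

BᵀP = [7.8750 1.1250]
S = R + BᵀPB = [1] + [25.3125] = [26.3125]
BᵀPA = [-9.0000 32.6250]
K = S⁻¹·BᵀPA = [-0.3420 1.2399]
A−BK = [0.0261 0.2803; -0.4869 -0.8599]
AᵀP(A−BK) = [0.1716 -0.3409; -0.3409 1.7981]
P' = Q + AᵀP(A−BK) = [5.1716 -1.3409; -1.3409 2.7981]
tr(P') = 7.9697


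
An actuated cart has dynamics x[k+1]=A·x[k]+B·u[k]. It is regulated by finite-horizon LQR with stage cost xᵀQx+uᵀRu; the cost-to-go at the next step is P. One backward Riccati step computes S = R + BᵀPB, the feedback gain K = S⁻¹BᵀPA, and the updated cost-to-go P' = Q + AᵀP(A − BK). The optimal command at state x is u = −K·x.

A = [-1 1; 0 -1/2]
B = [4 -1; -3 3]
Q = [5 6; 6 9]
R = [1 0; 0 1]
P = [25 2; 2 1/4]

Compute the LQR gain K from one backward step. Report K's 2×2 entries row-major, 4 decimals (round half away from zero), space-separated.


-0.2800 0.2551 -0.0755 0.0034

BᵀP = [94.0000 7.2500; -19.0000 -1.2500]
S = R + BᵀPB = [1 0; 0 1] + [354.2500 -72.2500; -72.2500 15.2500] = [355.2500 -72.2500; -72.2500 16.2500]
BᵀPA = [-94.0000 90.3750; 19.0000 -18.3750]
K = S⁻¹·BᵀPA = [-0.2800 0.2551; -0.0755 0.0034]
A−BK = [0.0443 -0.0170; -0.6133 0.2551]
AᵀP(A−BK) = [0.1185 -0.0862; -0.0862 0.0712]
P' = Q + AᵀP(A−BK) = [5.1185 5.9138; 5.9138 9.0712]
tr(P') = 14.1897


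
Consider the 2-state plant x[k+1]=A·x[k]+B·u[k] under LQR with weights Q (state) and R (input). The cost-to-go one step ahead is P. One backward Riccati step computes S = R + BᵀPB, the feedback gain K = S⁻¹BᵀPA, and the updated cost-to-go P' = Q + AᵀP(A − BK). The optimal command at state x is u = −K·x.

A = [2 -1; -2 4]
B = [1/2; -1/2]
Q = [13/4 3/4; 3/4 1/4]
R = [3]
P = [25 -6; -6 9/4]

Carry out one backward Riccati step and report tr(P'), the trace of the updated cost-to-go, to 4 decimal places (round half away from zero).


BᵀP = [15.5000 -4.1250]
S = R + BᵀPB = [3] + [9.8125] = [12.8125]
BᵀPA = [39.2500 -32.0000]
K = S⁻¹·BᵀPA = [3.0634 -2.4976]
A−BK = [0.4683 0.2488; -0.4683 2.7512]
AᵀP(A−BK) = [36.7610 -29.9707; -29.9707 29.0780]
P' = Q + AᵀP(A−BK) = [40.0110 -29.2207; -29.2207 29.3280]
tr(P') = 69.3390

69.3390


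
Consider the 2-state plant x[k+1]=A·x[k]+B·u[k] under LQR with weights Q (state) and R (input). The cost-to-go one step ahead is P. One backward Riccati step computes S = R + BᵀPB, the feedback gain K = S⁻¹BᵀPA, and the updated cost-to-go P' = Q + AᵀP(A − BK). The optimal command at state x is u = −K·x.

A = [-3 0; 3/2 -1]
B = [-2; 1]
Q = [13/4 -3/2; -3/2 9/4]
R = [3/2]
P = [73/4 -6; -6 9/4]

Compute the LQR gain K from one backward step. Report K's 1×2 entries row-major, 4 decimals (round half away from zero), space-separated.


BᵀP = [-42.5000 14.2500]
S = R + BᵀPB = [3/2] + [99.2500] = [100.7500]
BᵀPA = [148.8750 -14.2500]
K = S⁻¹·BᵀPA = [1.4777 -0.1414]
A−BK = [-0.0447 -0.2829; 0.0223 -0.8586]
AᵀP(A−BK) = [3.3248 -0.3182; -0.3182 0.2345]
P' = Q + AᵀP(A−BK) = [6.5748 -1.8182; -1.8182 2.4845]
tr(P') = 9.0592

1.4777 -0.1414


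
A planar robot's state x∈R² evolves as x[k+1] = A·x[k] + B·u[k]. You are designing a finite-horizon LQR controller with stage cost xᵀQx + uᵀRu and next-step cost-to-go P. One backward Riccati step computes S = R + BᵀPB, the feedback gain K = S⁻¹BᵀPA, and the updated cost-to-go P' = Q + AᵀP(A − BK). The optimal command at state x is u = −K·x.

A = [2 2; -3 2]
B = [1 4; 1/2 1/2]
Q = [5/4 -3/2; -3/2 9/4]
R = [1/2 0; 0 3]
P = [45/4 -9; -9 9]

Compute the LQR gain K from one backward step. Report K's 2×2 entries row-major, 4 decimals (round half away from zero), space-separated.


-2.3478 1.6914 1.5652 -0.1599

BᵀP = [6.7500 -4.5000; 40.5000 -31.5000]
S = R + BᵀPB = [1/2 0; 0 3] + [4.5000 24.7500; 24.7500 146.2500] = [5.0000 24.7500; 24.7500 149.2500]
BᵀPA = [27.0000 4.5000; 175.5000 18.0000]
K = S⁻¹·BᵀPA = [-2.3478 1.6914; 1.5652 -0.1599]
A−BK = [-1.9130 0.9481; -2.6087 1.2342]
AᵀP(A−BK) = [22.6957 -8.6087; -8.6087 4.2665]
P' = Q + AᵀP(A−BK) = [23.9457 -10.1087; -10.1087 6.5165]
tr(P') = 30.4621


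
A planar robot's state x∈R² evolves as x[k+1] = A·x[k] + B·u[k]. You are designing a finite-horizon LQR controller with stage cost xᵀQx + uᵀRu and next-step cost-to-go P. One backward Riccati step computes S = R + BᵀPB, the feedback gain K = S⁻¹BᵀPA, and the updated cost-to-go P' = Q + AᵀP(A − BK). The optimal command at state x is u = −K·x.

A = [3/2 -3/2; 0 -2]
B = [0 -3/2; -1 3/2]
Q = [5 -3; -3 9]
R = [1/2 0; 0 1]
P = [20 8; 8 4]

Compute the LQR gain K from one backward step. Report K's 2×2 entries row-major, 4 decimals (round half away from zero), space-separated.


BᵀP = [-8.0000 -4.0000; -18.0000 -6.0000]
S = R + BᵀPB = [1/2 0; 0 1] + [4.0000 6.0000; 6.0000 18.0000] = [4.5000 6.0000; 6.0000 19.0000]
BᵀPA = [-12.0000 20.0000; -27.0000 39.0000]
K = S⁻¹·BᵀPA = [-1.3333 2.9495; -1.0000 1.1212]
A−BK = [0.0000 0.1818; 0.1667 -0.7323]
AᵀP(A−BK) = [2.0000 -3.3333; -3.3333 6.2828]
P' = Q + AᵀP(A−BK) = [7.0000 -6.3333; -6.3333 15.2828]
tr(P') = 22.2828

-1.3333 2.9495 -1.0000 1.1212


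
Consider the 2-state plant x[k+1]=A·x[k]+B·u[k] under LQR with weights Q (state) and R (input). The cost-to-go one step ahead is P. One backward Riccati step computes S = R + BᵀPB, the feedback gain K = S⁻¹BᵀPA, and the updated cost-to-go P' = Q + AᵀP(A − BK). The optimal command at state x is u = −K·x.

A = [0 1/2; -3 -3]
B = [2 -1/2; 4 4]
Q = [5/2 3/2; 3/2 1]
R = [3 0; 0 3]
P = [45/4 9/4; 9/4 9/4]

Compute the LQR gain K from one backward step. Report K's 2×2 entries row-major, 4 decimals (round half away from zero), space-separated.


BᵀP = [31.5000 13.5000; 3.3750 7.8750]
S = R + BᵀPB = [3 0; 0 3] + [117.0000 38.2500; 38.2500 29.8125] = [120.0000 38.2500; 38.2500 32.8125]
BᵀPA = [-40.5000 -24.7500; -23.6250 -21.9375]
K = S⁻¹·BᵀPA = [-0.1719 0.0109; -0.5197 -0.6813]
A−BK = [0.0839 0.1375; -0.2339 -0.3185]
AᵀP(A−BK) = [1.0127 1.2214; 1.2214 1.6367]
P' = Q + AᵀP(A−BK) = [3.5127 2.7214; 2.7214 2.6367]
tr(P') = 6.1495

-0.1719 0.0109 -0.5197 -0.6813


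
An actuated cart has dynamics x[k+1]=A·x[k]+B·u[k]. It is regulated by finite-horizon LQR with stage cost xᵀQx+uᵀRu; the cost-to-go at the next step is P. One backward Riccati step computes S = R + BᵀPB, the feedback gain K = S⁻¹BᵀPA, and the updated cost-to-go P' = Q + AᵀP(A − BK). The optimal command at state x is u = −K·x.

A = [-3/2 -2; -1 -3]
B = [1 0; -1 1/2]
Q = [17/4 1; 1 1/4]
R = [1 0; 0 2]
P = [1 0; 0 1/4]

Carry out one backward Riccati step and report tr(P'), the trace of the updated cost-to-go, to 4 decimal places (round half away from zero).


11.7466

BᵀP = [1.0000 -0.2500; 0.0000 0.1250]
S = R + BᵀPB = [1 0; 0 2] + [1.2500 -0.1250; -0.1250 0.0625] = [2.2500 -0.1250; -0.1250 2.0625]
BᵀPA = [-1.2500 -1.2500; -0.1250 -0.3750]
K = S⁻¹·BᵀPA = [-0.5608 -0.5676; -0.0946 -0.2162]
A−BK = [-0.9392 -1.4324; -1.5135 -3.4595]
AᵀP(A−BK) = [1.7872 3.0135; 3.0135 5.4595]
P' = Q + AᵀP(A−BK) = [6.0372 4.0135; 4.0135 5.7095]
tr(P') = 11.7466
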